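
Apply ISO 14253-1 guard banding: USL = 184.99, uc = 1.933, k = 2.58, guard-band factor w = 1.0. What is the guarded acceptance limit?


U = k * uc = 2.58 * 1.933 = 4.98714
guard band g = w * U = 1.0 * 4.98714 = 4.98714
AL = USL - g = 184.99 - 4.98714
AL = 180.0029

180.0029


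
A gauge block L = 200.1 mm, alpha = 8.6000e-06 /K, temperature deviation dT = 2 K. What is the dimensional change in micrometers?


dL = L * alpha * dT
= 200.1 * 8.6000e-06 * 2
= 0.0034417 mm
dL_um = 0.0034417 * 1000 = 3.4417 um

3.4417


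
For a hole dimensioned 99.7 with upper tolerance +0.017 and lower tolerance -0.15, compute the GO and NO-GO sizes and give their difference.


GO = nominal - lower_tol (smallest hole = maximum material condition)
GO = 99.7 - 0.15 = 99.55
NO-GO = nominal + upper_tol (largest hole = least material condition)
NO-GO = 99.7 + 0.017 = 99.717
spread = NO-GO - GO = 99.717 - 99.55 = 0.1670

0.1670


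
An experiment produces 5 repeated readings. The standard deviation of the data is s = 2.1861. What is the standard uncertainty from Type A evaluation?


u_A = s / sqrt(n)
u_A = 2.1861 / sqrt(5)
u_A = 2.1861 / 2.236068
u_A = 0.9777

0.9777


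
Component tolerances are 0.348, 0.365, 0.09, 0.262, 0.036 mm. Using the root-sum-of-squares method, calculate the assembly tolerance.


RSS = sqrt(0.348^2 + 0.365^2 + 0.09^2 + 0.262^2 + 0.036^2)
= sqrt(0.332369)
= 0.5765

0.5765


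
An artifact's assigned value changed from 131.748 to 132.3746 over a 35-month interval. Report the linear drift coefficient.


rate = (v2 - v1) / months
= (132.3746 - 131.748) / 35
= 0.6266 / 35
= 0.0179

0.0179


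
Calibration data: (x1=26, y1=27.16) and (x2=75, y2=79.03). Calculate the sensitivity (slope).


slope = (y2 - y1) / (x2 - x1)
= (79.03 - 27.16) / (75 - 26)
= 51.8700 / 49
= 1.0586

1.0586


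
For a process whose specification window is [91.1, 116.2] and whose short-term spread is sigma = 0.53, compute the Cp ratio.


Cp = (USL - LSL) / (6 * sigma)
= (116.2 - 91.1) / (6 * 0.53)
= 25.1000 / 3.1800
= 7.8931

7.8931


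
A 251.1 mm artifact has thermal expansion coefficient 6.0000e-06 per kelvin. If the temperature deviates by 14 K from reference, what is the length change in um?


dL = L * alpha * dT
= 251.1 * 6.0000e-06 * 14
= 0.0210924 mm
dL_um = 0.0210924 * 1000 = 21.0924 um

21.0924


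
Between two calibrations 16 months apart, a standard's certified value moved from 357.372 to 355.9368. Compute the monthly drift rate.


rate = (v2 - v1) / months
= (355.9368 - 357.372) / 16
= -1.4352 / 16
= -0.0897

-0.0897


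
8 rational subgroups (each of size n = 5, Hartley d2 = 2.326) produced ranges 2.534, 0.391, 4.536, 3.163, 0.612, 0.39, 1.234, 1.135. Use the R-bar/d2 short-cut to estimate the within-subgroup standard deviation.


R_bar = (2.534 + 0.391 + 4.536 + 3.163 + 0.612 + 0.39 + 1.234 + 1.135) / 8
R_bar = 13.995 / 8 = 1.749375
sigma_hat = R_bar / d2 = 1.749375 / 2.326 = 0.7521

0.7521


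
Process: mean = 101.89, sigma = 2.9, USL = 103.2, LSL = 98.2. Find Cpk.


Cpu = (USL - mean) / (3*sigma) = (103.2 - 101.89) / (3*2.9) = 0.1506
Cpl = (mean - LSL) / (3*sigma) = (101.89 - 98.2) / (3*2.9) = 0.4241
Cpk = min(Cpu, Cpl) = 0.1506

0.1506


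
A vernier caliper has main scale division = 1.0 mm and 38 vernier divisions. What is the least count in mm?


LC = MSD / n_div
= 1.0 / 38
= 0.0263

0.0263


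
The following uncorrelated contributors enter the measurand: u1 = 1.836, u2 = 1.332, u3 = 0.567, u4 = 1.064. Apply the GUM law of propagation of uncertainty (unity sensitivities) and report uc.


uc = sqrt(1.836^2 + 1.332^2 + 0.567^2 + 1.064^2)
uc = sqrt(6.598705)
uc = 2.5688

2.5688


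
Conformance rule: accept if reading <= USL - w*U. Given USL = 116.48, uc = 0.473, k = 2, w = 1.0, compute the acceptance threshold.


U = k * uc = 2 * 0.473 = 0.946
guard band g = w * U = 1.0 * 0.946 = 0.946
AL = USL - g = 116.48 - 0.946
AL = 115.5340

115.5340


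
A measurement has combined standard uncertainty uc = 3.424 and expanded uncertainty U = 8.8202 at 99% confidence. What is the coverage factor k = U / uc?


k = U / uc
k = 8.8202 / 3.424
k = 2.576

2.576


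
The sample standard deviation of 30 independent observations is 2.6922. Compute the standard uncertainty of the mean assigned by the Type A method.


u_A = s / sqrt(n)
u_A = 2.6922 / sqrt(30)
u_A = 2.6922 / 5.4772256
u_A = 0.4915

0.4915


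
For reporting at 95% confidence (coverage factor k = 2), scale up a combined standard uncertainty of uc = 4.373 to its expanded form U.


U = k * uc
U = 2 * 4.373
U = 8.7460

8.7460


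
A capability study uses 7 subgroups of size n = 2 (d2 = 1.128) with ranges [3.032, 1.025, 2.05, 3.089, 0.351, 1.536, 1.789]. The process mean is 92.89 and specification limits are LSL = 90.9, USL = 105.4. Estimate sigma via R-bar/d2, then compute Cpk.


R_bar = (3.032 + 1.025 + 2.05 + 3.089 + 0.351 + 1.536 + 1.789) / 7 = 1.8388571
sigma = R_bar / d2 = 1.8388571 / 1.128 = 1.6301925
Cp = (USL - LSL)/(6*sigma) = (105.4 - 90.9)/(6*1.6301925) = 1.4824
Cpu = (105.4 - 92.89)/(3*1.6301925) = 2.5580
Cpl = (92.89 - 90.9)/(3*1.6301925) = 0.4069
Cpk = min(Cpu, Cpl) = 0.4069

0.4069


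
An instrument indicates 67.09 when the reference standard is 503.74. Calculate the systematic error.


Systematic error = measured - true
= 67.09 - 503.74
= -436.6500

-436.6500


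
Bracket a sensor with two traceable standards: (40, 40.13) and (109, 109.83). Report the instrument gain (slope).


slope = (y2 - y1) / (x2 - x1)
= (109.83 - 40.13) / (109 - 40)
= 69.7000 / 69
= 1.0101

1.0101


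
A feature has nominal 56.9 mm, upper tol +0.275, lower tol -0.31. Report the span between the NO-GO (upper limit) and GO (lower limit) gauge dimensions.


GO = nominal - lower_tol (smallest hole = maximum material condition)
GO = 56.9 - 0.31 = 56.59
NO-GO = nominal + upper_tol (largest hole = least material condition)
NO-GO = 56.9 + 0.275 = 57.175
spread = NO-GO - GO = 57.175 - 56.59 = 0.5850

0.5850


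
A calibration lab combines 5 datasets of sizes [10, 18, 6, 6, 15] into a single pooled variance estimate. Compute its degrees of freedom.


nu = sum_i (n_i - 1)
nu = ((10 - 1) + (18 - 1) + (6 - 1) + (6 - 1) + (15 - 1))
nu = 9 + 17 + 5 + 5 + 14
nu = 50

50


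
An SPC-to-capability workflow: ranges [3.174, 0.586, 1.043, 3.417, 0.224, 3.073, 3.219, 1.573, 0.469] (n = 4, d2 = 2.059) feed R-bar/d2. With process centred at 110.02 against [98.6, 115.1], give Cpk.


R_bar = (3.174 + 0.586 + 1.043 + 3.417 + 0.224 + 3.073 + 3.219 + 1.573 + 0.469) / 9 = 1.8642222
sigma = R_bar / d2 = 1.8642222 / 2.059 = 0.90540175
Cp = (USL - LSL)/(6*sigma) = (115.1 - 98.6)/(6*0.90540175) = 3.0373
Cpu = (115.1 - 110.02)/(3*0.90540175) = 1.8703
Cpl = (110.02 - 98.6)/(3*0.90540175) = 4.2044
Cpk = min(Cpu, Cpl) = 1.8703

1.8703


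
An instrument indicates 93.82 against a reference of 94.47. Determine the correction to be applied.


Correction = standard - reading
= 94.47 - 93.82
= 0.6500

0.6500


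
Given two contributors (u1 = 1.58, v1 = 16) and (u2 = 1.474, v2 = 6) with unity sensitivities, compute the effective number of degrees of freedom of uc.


uc = sqrt(u1^2 + u2^2) = sqrt(1.58^2 + 1.474^2) = 2.1608045
v_eff = uc^4 / (u1^4/v1 + u2^4/v2)
= 2.1608045^4 / (1.58^4/16 + 1.474^4/6)
= 21.800272 / 1.1762543
v_eff = 18.5336

18.5336


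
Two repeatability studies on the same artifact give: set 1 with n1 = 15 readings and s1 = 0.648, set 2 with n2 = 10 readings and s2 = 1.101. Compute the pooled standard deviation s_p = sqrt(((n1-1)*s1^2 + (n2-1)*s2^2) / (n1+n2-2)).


s_p = sqrt(((n1-1)*s1^2 + (n2-1)*s2^2) / (n1+n2-2))
numerator = (15-1)*0.648^2 + (10-1)*1.101^2 = 5.878656 + 10.909809 = 16.788465
denominator = 15 + 10 - 2 = 23
s_p^2 = 16.788465 / 23 = 0.72993326
s_p = sqrt(0.72993326) = 0.8544

0.8544


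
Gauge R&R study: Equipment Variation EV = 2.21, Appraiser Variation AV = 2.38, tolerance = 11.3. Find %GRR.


GRR = sqrt(EV^2 + AV^2) = sqrt(2.21^2 + 2.38^2) = 3.2478454
%GRR = GRR / tol * 100 = 3.2478454 / 11.3 * 100
%GRR = 28.7420

28.7420


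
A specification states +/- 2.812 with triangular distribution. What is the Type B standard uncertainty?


u_B = half_width / sqrt(6)
u_B = 2.812 / 2.4494897
u_B = 1.1480

1.1480


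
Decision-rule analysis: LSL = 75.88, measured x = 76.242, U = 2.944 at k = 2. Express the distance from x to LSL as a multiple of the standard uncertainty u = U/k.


u = U / k = 2.944 / 2 = 1.472
margin = |LSL - x| = |75.88 - 76.242| = 0.362
z = margin / u = 0.362 / 1.472
z = 0.2459

0.2459


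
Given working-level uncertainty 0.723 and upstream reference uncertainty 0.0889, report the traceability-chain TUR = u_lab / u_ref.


TUR = u_lab / u_ref
= 0.723 / 0.0889
= 8.1327

8.1327


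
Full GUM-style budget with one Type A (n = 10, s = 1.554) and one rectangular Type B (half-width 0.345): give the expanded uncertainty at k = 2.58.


u_A = s / sqrt(n) = 1.554 / sqrt(10) = 0.49141795
u_B = half_width / sqrt(3) = 0.345 / sqrt(3) = 0.19918584
uc = sqrt(u_A^2 + u_B^2) = sqrt(0.49141795^2 + 0.19918584^2) = 0.53025145
U = k * uc = 2.58 * 0.53025145
U = 1.3680

1.3680


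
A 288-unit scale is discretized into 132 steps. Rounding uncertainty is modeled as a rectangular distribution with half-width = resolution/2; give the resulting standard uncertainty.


resolution = range / divisions
resolution = 288 / 132 = 2.1818182
u_res = resolution / (2*sqrt(3))
u_res = 2.1818182 / 3.4641016
u_res = 0.6298

0.6298


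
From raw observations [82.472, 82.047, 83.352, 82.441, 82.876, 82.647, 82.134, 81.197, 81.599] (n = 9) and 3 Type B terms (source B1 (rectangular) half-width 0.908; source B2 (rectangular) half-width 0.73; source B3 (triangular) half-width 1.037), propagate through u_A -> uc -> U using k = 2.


mean = (82.472 + 82.047 + 83.352 + 82.441 + 82.876 + 82.647 + 82.134 + 81.197 + 81.599) / 9 = 82.30722222
s = sqrt(sum((x - mean)^2)/(n-1)) = 0.652635
u_A = s / sqrt(n) = 0.652635 / sqrt(9) = 0.217545
u_B1 = 0.908 / sqrt(3) = 0.52423404
u_B2 = 0.73 / sqrt(3) = 0.4214657
u_B3 = 1.037 / sqrt(6) = 0.42335348
uc = sqrt(0.217545^2 + 0.52423404^2 + 0.4214657^2 + 0.42335348^2) = 0.82401982
U = k * uc = 2 * 0.82401982
U = 1.6480

1.6480


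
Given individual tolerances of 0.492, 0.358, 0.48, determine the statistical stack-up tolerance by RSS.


RSS = sqrt(0.492^2 + 0.358^2 + 0.48^2)
= sqrt(0.600628)
= 0.7750

0.7750


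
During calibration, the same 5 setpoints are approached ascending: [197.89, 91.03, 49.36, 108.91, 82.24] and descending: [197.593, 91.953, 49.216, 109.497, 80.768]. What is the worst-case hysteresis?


|197.89 - 197.593| = 0.2970
|91.03 - 91.953| = 0.9230
|49.36 - 49.216| = 0.1440
|108.91 - 109.497| = 0.5870
|82.24 - 80.768| = 1.4720
hysteresis = max(diffs) = 1.4720

1.4720


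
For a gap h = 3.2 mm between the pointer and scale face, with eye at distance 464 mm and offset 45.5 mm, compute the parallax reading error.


error = h * offset / d
= 3.2 * 45.5 / 464
= 0.3138

0.3138


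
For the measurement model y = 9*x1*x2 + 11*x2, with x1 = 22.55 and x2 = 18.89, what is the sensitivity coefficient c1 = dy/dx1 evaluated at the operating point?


y = 9*x1*x2 + 11*x2
dy/dx1 = 9*x2
Evaluate at x2 = 18.89: c1 = 9 * 18.89
c1 = 170.0100

170.0100


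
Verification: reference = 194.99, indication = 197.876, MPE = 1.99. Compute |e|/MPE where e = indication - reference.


e = indication - reference = 197.876 - 194.99 = 2.8860
|e| = 2.8860
ratio = |e| / MPE = 2.8860 / 1.99
ratio = 1.4503

1.4503


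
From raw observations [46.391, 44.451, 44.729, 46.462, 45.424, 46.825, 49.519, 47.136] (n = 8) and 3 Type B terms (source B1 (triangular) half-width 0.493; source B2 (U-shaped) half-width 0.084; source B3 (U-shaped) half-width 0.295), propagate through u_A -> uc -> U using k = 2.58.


mean = (46.391 + 44.451 + 44.729 + 46.462 + 45.424 + 46.825 + 49.519 + 47.136) / 8 = 46.367125
s = sqrt(sum((x - mean)^2)/(n-1)) = 1.6030854
u_A = s / sqrt(n) = 1.6030854 / sqrt(8) = 0.56677628
u_B1 = 0.493 / sqrt(6) = 0.20126641
u_B2 = 0.084 / sqrt(2) = 0.05939697
u_B3 = 0.295 / sqrt(2) = 0.2085965
uc = sqrt(0.56677628^2 + 0.20126641^2 + 0.05939697^2 + 0.2085965^2) = 0.6393622
U = k * uc = 2.58 * 0.6393622
U = 1.6496

1.6496


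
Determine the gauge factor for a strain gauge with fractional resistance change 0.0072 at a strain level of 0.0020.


GF = (dR/R) / epsilon
= 0.0072 / 0.0020
= 3.6000

3.6000


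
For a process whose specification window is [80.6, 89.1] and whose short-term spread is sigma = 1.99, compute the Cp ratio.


Cp = (USL - LSL) / (6 * sigma)
= (89.1 - 80.6) / (6 * 1.99)
= 8.5000 / 11.9400
= 0.7119

0.7119


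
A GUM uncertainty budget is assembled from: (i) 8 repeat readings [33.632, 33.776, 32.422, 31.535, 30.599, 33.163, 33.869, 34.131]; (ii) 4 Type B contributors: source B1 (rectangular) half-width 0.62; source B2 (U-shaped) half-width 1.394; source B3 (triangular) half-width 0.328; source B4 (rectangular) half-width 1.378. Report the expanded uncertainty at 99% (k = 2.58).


mean = (33.632 + 33.776 + 32.422 + 31.535 + 30.599 + 33.163 + 33.869 + 34.131) / 8 = 32.890875
s = sqrt(sum((x - mean)^2)/(n-1)) = 1.2656074
u_A = s / sqrt(n) = 1.2656074 / sqrt(8) = 0.44745979
u_B1 = 0.62 / sqrt(3) = 0.35795717
u_B2 = 1.394 / sqrt(2) = 0.98570685
u_B3 = 0.328 / sqrt(6) = 0.13390544
u_B4 = 1.378 / sqrt(3) = 0.79558867
uc = sqrt(0.44745979^2 + 0.35795717^2 + 0.98570685^2 + 0.13390544^2 + 0.79558867^2) = 1.3967332
U = k * uc = 2.58 * 1.3967332
U = 3.6036

3.6036


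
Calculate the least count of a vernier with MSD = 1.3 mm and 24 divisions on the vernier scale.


LC = MSD / n_div
= 1.3 / 24
= 0.0542

0.0542


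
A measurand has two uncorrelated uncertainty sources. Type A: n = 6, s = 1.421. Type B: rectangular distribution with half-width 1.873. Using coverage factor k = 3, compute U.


u_A = s / sqrt(n) = 1.421 / sqrt(6) = 0.58012082
u_B = half_width / sqrt(3) = 1.873 / sqrt(3) = 1.0813771
uc = sqrt(u_A^2 + u_B^2) = sqrt(0.58012082^2 + 1.0813771^2) = 1.2271579
U = k * uc = 3 * 1.2271579
U = 3.6815

3.6815


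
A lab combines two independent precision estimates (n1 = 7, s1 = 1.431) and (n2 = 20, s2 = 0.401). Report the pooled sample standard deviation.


s_p = sqrt(((n1-1)*s1^2 + (n2-1)*s2^2) / (n1+n2-2))
numerator = (7-1)*1.431^2 + (20-1)*0.401^2 = 12.286566 + 3.055219 = 15.341785
denominator = 7 + 20 - 2 = 25
s_p^2 = 15.341785 / 25 = 0.6136714
s_p = sqrt(0.6136714) = 0.7834

0.7834


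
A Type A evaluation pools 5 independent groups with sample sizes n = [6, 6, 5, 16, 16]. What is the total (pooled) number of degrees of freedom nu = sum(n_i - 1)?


nu = sum_i (n_i - 1)
nu = ((6 - 1) + (6 - 1) + (5 - 1) + (16 - 1) + (16 - 1))
nu = 5 + 5 + 4 + 15 + 15
nu = 44

44


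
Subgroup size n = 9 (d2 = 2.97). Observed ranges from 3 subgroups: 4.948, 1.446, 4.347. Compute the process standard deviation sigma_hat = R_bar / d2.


R_bar = (4.948 + 1.446 + 4.347) / 3
R_bar = 10.741 / 3 = 3.5803333
sigma_hat = R_bar / d2 = 3.5803333 / 2.97 = 1.2055

1.2055


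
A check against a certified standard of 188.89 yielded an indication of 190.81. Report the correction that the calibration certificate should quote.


Correction = standard - reading
= 188.89 - 190.81
= -1.9200

-1.9200


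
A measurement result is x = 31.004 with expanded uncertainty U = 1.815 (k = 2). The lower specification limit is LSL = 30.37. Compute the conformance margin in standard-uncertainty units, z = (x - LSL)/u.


u = U / k = 1.815 / 2 = 0.9075
margin = |LSL - x| = |30.37 - 31.004| = 0.634
z = margin / u = 0.634 / 0.9075
z = 0.6986

0.6986


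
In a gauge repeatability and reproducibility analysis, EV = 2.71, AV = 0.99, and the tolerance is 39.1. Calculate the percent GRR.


GRR = sqrt(EV^2 + AV^2) = sqrt(2.71^2 + 0.99^2) = 2.885169
%GRR = GRR / tol * 100 = 2.885169 / 39.1 * 100
%GRR = 7.3789

7.3789


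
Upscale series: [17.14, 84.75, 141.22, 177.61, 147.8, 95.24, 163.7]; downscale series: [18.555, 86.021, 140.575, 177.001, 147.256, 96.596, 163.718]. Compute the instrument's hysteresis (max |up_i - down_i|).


|17.14 - 18.555| = 1.4150
|84.75 - 86.021| = 1.2710
|141.22 - 140.575| = 0.6450
|177.61 - 177.001| = 0.6090
|147.8 - 147.256| = 0.5440
|95.24 - 96.596| = 1.3560
|163.7 - 163.718| = 0.0180
hysteresis = max(diffs) = 1.4150

1.4150


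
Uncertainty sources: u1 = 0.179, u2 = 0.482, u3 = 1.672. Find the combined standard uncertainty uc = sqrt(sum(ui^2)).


uc = sqrt(0.179^2 + 0.482^2 + 1.672^2)
uc = sqrt(3.059949)
uc = 1.7493

1.7493


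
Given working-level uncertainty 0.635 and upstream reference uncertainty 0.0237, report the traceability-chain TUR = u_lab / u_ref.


TUR = u_lab / u_ref
= 0.635 / 0.0237
= 26.7932

26.7932


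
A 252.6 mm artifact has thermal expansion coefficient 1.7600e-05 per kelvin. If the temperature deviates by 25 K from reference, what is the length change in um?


dL = L * alpha * dT
= 252.6 * 1.7600e-05 * 25
= 0.1111440 mm
dL_um = 0.1111440 * 1000 = 111.1440 um

111.1440


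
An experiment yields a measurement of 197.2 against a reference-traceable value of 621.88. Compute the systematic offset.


Systematic error = measured - true
= 197.2 - 621.88
= -424.6800

-424.6800


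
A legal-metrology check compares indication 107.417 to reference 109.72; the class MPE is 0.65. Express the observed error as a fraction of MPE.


e = indication - reference = 107.417 - 109.72 = -2.3030
|e| = 2.3030
ratio = |e| / MPE = 2.3030 / 0.65
ratio = 3.5431

3.5431


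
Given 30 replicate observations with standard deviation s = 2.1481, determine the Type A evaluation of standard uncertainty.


u_A = s / sqrt(n)
u_A = 2.1481 / sqrt(30)
u_A = 2.1481 / 5.4772256
u_A = 0.3922

0.3922


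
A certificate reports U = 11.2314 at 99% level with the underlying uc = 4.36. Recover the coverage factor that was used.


k = U / uc
k = 11.2314 / 4.36
k = 2.576

2.576


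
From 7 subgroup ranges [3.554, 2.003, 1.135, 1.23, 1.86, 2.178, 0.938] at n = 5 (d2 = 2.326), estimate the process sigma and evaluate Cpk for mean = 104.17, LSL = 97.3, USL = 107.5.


R_bar = (3.554 + 2.003 + 1.135 + 1.23 + 1.86 + 2.178 + 0.938) / 7 = 1.8425714
sigma = R_bar / d2 = 1.8425714 / 2.326 = 0.79216311
Cp = (USL - LSL)/(6*sigma) = (107.5 - 97.3)/(6*0.79216311) = 2.1460
Cpu = (107.5 - 104.17)/(3*0.79216311) = 1.4012
Cpl = (104.17 - 97.3)/(3*0.79216311) = 2.8908
Cpk = min(Cpu, Cpl) = 1.4012

1.4012


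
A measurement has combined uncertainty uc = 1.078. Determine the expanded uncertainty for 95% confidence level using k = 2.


U = k * uc
U = 2 * 1.078
U = 2.1560

2.1560


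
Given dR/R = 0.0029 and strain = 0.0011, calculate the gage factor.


GF = (dR/R) / epsilon
= 0.0029 / 0.0011
= 2.6364

2.6364


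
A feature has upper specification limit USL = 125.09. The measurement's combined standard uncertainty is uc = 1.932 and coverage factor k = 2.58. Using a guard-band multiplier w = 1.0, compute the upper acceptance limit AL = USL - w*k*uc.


U = k * uc = 2.58 * 1.932 = 4.98456
guard band g = w * U = 1.0 * 4.98456 = 4.98456
AL = USL - g = 125.09 - 4.98456
AL = 120.1054

120.1054


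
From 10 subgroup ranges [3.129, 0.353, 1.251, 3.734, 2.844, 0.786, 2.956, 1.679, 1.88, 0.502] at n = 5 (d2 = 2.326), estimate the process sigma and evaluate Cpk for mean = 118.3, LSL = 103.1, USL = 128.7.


R_bar = (3.129 + 0.353 + 1.251 + 3.734 + 2.844 + 0.786 + 2.956 + 1.679 + 1.88 + 0.502) / 10 = 1.9114
sigma = R_bar / d2 = 1.9114 / 2.326 = 0.82175408
Cp = (USL - LSL)/(6*sigma) = (128.7 - 103.1)/(6*0.82175408) = 5.1921
Cpu = (128.7 - 118.3)/(3*0.82175408) = 4.2186
Cpl = (118.3 - 103.1)/(3*0.82175408) = 6.1657
Cpk = min(Cpu, Cpl) = 4.2186

4.2186


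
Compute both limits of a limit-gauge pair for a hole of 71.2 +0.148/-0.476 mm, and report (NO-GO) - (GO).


GO = nominal - lower_tol (smallest hole = maximum material condition)
GO = 71.2 - 0.476 = 70.724
NO-GO = nominal + upper_tol (largest hole = least material condition)
NO-GO = 71.2 + 0.148 = 71.348
spread = NO-GO - GO = 71.348 - 70.724 = 0.6240

0.6240


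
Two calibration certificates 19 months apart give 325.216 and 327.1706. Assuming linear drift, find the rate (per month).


rate = (v2 - v1) / months
= (327.1706 - 325.216) / 19
= 1.9546 / 19
= 0.1029

0.1029


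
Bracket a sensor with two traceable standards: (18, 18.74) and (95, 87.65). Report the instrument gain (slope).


slope = (y2 - y1) / (x2 - x1)
= (87.65 - 18.74) / (95 - 18)
= 68.9100 / 77
= 0.8949

0.8949


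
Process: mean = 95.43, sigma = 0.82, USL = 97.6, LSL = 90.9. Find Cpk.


Cpu = (USL - mean) / (3*sigma) = (97.6 - 95.43) / (3*0.82) = 0.8821
Cpl = (mean - LSL) / (3*sigma) = (95.43 - 90.9) / (3*0.82) = 1.8415
Cpk = min(Cpu, Cpl) = 0.8821

0.8821


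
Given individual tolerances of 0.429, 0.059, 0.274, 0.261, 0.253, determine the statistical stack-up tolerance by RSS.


RSS = sqrt(0.429^2 + 0.059^2 + 0.274^2 + 0.261^2 + 0.253^2)
= sqrt(0.394728)
= 0.6283

0.6283


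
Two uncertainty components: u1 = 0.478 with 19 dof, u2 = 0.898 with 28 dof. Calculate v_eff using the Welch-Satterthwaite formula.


uc = sqrt(u1^2 + u2^2) = sqrt(0.478^2 + 0.898^2) = 1.0172945
v_eff = uc^4 / (u1^4/v1 + u2^4/v2)
= 1.0172945^4 / (0.478^4/19 + 0.898^4/28)
= 1.0709934 / 0.025972179
v_eff = 41.2362

41.2362


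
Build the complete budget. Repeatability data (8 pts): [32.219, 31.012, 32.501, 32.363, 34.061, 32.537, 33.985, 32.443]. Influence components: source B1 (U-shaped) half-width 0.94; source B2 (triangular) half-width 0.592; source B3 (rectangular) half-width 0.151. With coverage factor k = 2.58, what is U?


mean = (32.219 + 31.012 + 32.501 + 32.363 + 34.061 + 32.537 + 33.985 + 32.443) / 8 = 32.640125
s = sqrt(sum((x - mean)^2)/(n-1)) = 0.98570924
u_A = s / sqrt(n) = 0.98570924 / sqrt(8) = 0.34850084
u_B1 = 0.94 / sqrt(2) = 0.66468037
u_B2 = 0.592 / sqrt(6) = 0.24168299
u_B3 = 0.151 / sqrt(3) = 0.087179891
uc = sqrt(0.34850084^2 + 0.66468037^2 + 0.24168299^2 + 0.087179891^2) = 0.79326151
U = k * uc = 2.58 * 0.79326151
U = 2.0466

2.0466


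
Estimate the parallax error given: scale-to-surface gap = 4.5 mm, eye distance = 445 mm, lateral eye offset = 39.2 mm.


error = h * offset / d
= 4.5 * 39.2 / 445
= 0.3964

0.3964


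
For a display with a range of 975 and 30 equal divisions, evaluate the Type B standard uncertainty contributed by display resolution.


resolution = range / divisions
resolution = 975 / 30 = 32.5
u_res = resolution / (2*sqrt(3))
u_res = 32.5 / 3.4641016
u_res = 9.3819

9.3819


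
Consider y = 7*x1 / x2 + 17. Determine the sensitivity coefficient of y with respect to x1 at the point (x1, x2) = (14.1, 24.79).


y = 7*x1 / x2 + 17
dy/dx1 = 7/x2
Evaluate at x2 = 24.79: c1 = 7 / 24.79
c1 = 0.2824

0.2824


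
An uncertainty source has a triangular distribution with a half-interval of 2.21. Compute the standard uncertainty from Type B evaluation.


u_B = half_width / sqrt(6)
u_B = 2.21 / 2.4494897
u_B = 0.9022

0.9022


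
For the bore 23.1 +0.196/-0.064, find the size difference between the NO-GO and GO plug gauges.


GO = nominal - lower_tol (smallest hole = maximum material condition)
GO = 23.1 - 0.064 = 23.036
NO-GO = nominal + upper_tol (largest hole = least material condition)
NO-GO = 23.1 + 0.196 = 23.296
spread = NO-GO - GO = 23.296 - 23.036 = 0.2600

0.2600


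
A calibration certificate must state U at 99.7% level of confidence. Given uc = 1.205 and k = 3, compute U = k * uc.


U = k * uc
U = 3 * 1.205
U = 3.6150

3.6150


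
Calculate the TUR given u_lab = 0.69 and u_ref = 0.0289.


TUR = u_lab / u_ref
= 0.69 / 0.0289
= 23.8754

23.8754


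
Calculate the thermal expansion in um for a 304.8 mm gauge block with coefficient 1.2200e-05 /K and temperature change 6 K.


dL = L * alpha * dT
= 304.8 * 1.2200e-05 * 6
= 0.0223114 mm
dL_um = 0.0223114 * 1000 = 22.3114 um

22.3114


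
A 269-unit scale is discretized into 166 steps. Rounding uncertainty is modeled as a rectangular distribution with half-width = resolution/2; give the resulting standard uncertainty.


resolution = range / divisions
resolution = 269 / 166 = 1.6204819
u_res = resolution / (2*sqrt(3))
u_res = 1.6204819 / 3.4641016
u_res = 0.4678

0.4678


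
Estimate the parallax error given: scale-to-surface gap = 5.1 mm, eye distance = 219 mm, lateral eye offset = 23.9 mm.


error = h * offset / d
= 5.1 * 23.9 / 219
= 0.5566

0.5566


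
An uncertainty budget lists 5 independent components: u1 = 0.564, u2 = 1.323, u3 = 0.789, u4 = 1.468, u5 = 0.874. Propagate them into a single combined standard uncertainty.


uc = sqrt(0.564^2 + 1.323^2 + 0.789^2 + 1.468^2 + 0.874^2)
uc = sqrt(5.609846)
uc = 2.3685

2.3685


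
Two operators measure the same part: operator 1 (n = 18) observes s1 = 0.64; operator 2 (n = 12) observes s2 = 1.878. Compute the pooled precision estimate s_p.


s_p = sqrt(((n1-1)*s1^2 + (n2-1)*s2^2) / (n1+n2-2))
numerator = (18-1)*0.64^2 + (12-1)*1.878^2 = 6.9632 + 38.795724 = 45.758924
denominator = 18 + 12 - 2 = 28
s_p^2 = 45.758924 / 28 = 1.6342473
s_p = sqrt(1.6342473) = 1.2784

1.2784


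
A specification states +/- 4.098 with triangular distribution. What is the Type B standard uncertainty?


u_B = half_width / sqrt(6)
u_B = 4.098 / 2.4494897
u_B = 1.6730

1.6730


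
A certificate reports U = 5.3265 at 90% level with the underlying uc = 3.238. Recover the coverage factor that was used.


k = U / uc
k = 5.3265 / 3.238
k = 1.645

1.645


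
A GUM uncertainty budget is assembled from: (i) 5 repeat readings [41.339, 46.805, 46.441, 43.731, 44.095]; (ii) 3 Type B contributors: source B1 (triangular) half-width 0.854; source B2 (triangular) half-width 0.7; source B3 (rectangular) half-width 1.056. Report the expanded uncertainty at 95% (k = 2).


mean = (41.339 + 46.805 + 46.441 + 43.731 + 44.095) / 5 = 44.4822
s = sqrt(sum((x - mean)^2)/(n-1)) = 2.2263327
u_A = s / sqrt(n) = 2.2263327 / sqrt(5) = 0.99564625
u_B1 = 0.854 / sqrt(6) = 0.34864404
u_B2 = 0.7 / sqrt(6) = 0.2857738
u_B3 = 1.056 / sqrt(3) = 0.60968188
uc = sqrt(0.99564625^2 + 0.34864404^2 + 0.2857738^2 + 0.60968188^2) = 1.2514962
U = k * uc = 2 * 1.2514962
U = 2.5030

2.5030


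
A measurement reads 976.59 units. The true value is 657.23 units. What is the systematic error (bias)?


Systematic error = measured - true
= 976.59 - 657.23
= 319.3600

319.3600


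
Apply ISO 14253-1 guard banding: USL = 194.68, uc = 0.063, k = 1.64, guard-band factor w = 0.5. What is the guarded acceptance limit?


U = k * uc = 1.64 * 0.063 = 0.10332
guard band g = w * U = 0.5 * 0.10332 = 0.05166
AL = USL - g = 194.68 - 0.05166
AL = 194.6283

194.6283


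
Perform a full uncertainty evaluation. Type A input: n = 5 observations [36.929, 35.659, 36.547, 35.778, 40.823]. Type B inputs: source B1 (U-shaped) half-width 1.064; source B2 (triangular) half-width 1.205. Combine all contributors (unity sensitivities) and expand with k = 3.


mean = (36.929 + 35.659 + 36.547 + 35.778 + 40.823) / 5 = 37.1472
s = sqrt(sum((x - mean)^2)/(n-1)) = 2.1218391
u_A = s / sqrt(n) = 2.1218391 / sqrt(5) = 0.94891529
u_B1 = 1.064 / sqrt(2) = 0.75236162
u_B2 = 1.205 / sqrt(6) = 0.49193919
uc = sqrt(0.94891529^2 + 0.75236162^2 + 0.49193919^2) = 1.3070931
U = k * uc = 3 * 1.3070931
U = 3.9213

3.9213


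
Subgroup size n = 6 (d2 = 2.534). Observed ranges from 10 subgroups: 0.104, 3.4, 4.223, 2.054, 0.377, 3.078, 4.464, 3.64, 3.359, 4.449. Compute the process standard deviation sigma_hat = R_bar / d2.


R_bar = (0.104 + 3.4 + 4.223 + 2.054 + 0.377 + 3.078 + 4.464 + 3.64 + 3.359 + 4.449) / 10
R_bar = 29.148 / 10 = 2.9148
sigma_hat = R_bar / d2 = 2.9148 / 2.534 = 1.1503

1.1503


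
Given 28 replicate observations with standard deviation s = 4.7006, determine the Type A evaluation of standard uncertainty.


u_A = s / sqrt(n)
u_A = 4.7006 / sqrt(28)
u_A = 4.7006 / 5.2915026
u_A = 0.8883

0.8883


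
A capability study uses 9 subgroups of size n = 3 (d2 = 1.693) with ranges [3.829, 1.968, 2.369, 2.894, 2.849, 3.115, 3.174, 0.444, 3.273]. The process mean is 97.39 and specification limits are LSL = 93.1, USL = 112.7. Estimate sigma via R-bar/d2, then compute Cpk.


R_bar = (3.829 + 1.968 + 2.369 + 2.894 + 2.849 + 3.115 + 3.174 + 0.444 + 3.273) / 9 = 2.6572222
sigma = R_bar / d2 = 2.6572222 / 1.693 = 1.5695347
Cp = (USL - LSL)/(6*sigma) = (112.7 - 93.1)/(6*1.5695347) = 2.0813
Cpu = (112.7 - 97.39)/(3*1.5695347) = 3.2515
Cpl = (97.39 - 93.1)/(3*1.5695347) = 0.9111
Cpk = min(Cpu, Cpl) = 0.9111

0.9111


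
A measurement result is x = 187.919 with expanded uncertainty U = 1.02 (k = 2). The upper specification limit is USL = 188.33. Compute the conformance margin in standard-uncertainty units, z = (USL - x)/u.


u = U / k = 1.02 / 2 = 0.51
margin = |USL - x| = |188.33 - 187.919| = 0.411
z = margin / u = 0.411 / 0.51
z = 0.8059

0.8059


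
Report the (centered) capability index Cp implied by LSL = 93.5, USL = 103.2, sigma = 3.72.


Cp = (USL - LSL) / (6 * sigma)
= (103.2 - 93.5) / (6 * 3.72)
= 9.7000 / 22.3200
= 0.4346

0.4346


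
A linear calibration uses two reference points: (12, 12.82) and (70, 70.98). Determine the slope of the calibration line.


slope = (y2 - y1) / (x2 - x1)
= (70.98 - 12.82) / (70 - 12)
= 58.1600 / 58
= 1.0028

1.0028


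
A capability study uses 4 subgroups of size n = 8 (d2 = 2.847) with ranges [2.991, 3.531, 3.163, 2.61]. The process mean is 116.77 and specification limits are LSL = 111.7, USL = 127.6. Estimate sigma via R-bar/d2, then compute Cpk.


R_bar = (2.991 + 3.531 + 3.163 + 2.61) / 4 = 3.07375
sigma = R_bar / d2 = 3.07375 / 2.847 = 1.0796452
Cp = (USL - LSL)/(6*sigma) = (127.6 - 111.7)/(6*1.0796452) = 2.4545
Cpu = (127.6 - 116.77)/(3*1.0796452) = 3.3437
Cpl = (116.77 - 111.7)/(3*1.0796452) = 1.5653
Cpk = min(Cpu, Cpl) = 1.5653

1.5653


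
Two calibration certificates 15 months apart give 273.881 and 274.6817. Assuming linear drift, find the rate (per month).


rate = (v2 - v1) / months
= (274.6817 - 273.881) / 15
= 0.8007 / 15
= 0.0534

0.0534


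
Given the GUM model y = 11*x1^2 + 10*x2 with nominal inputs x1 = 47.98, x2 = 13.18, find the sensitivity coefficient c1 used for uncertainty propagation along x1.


y = 11*x1^2 + 10*x2
dy/dx1 = 2*11*x1
Evaluate at x1 = 47.98: c1 = 22 * 47.98
c1 = 1055.5600

1055.5600


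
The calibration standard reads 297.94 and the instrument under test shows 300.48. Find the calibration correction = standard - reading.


Correction = standard - reading
= 297.94 - 300.48
= -2.5400

-2.5400


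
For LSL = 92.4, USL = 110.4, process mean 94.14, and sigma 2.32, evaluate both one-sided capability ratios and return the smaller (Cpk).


Cpu = (USL - mean) / (3*sigma) = (110.4 - 94.14) / (3*2.32) = 2.3362
Cpl = (mean - LSL) / (3*sigma) = (94.14 - 92.4) / (3*2.32) = 0.2500
Cpk = min(Cpu, Cpl) = 0.2500

0.2500


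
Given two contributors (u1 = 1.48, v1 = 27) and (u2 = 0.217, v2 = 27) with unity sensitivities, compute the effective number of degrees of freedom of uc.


uc = sqrt(u1^2 + u2^2) = sqrt(1.48^2 + 0.217^2) = 1.4958239
v_eff = uc^4 / (u1^4/v1 + u2^4/v2)
= 1.4958239^4 / (1.48^4/27 + 0.217^4/27)
= 5.0063577 / 0.17778035
v_eff = 28.1604

28.1604


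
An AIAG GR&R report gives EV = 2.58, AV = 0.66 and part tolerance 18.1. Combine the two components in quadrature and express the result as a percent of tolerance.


GRR = sqrt(EV^2 + AV^2) = sqrt(2.58^2 + 0.66^2) = 2.6630809
%GRR = GRR / tol * 100 = 2.6630809 / 18.1 * 100
%GRR = 14.7132

14.7132


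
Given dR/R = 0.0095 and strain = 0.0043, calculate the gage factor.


GF = (dR/R) / epsilon
= 0.0095 / 0.0043
= 2.2093

2.2093


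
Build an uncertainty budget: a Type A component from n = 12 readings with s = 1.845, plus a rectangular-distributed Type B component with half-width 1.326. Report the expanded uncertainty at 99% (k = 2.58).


u_A = s / sqrt(n) = 1.845 / sqrt(12) = 0.53260562
u_B = half_width / sqrt(3) = 1.326 / sqrt(3) = 0.76556646
uc = sqrt(u_A^2 + u_B^2) = sqrt(0.53260562^2 + 0.76556646^2) = 0.93260965
U = k * uc = 2.58 * 0.93260965
U = 2.4061

2.4061


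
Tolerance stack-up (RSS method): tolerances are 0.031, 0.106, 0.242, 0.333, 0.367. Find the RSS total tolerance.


RSS = sqrt(0.031^2 + 0.106^2 + 0.242^2 + 0.333^2 + 0.367^2)
= sqrt(0.316339)
= 0.5624

0.5624


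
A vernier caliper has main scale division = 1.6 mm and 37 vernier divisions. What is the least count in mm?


LC = MSD / n_div
= 1.6 / 37
= 0.0432

0.0432


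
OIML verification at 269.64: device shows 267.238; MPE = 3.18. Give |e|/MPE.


e = indication - reference = 267.238 - 269.64 = -2.4020
|e| = 2.4020
ratio = |e| / MPE = 2.4020 / 3.18
ratio = 0.7553

0.7553


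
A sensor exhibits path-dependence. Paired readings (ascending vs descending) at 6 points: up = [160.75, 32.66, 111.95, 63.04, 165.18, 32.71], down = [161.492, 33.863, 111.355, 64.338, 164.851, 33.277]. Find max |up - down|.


|160.75 - 161.492| = 0.7420
|32.66 - 33.863| = 1.2030
|111.95 - 111.355| = 0.5950
|63.04 - 64.338| = 1.2980
|165.18 - 164.851| = 0.3290
|32.71 - 33.277| = 0.5670
hysteresis = max(diffs) = 1.2980

1.2980


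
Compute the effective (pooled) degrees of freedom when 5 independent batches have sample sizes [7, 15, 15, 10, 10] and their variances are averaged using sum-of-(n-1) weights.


nu = sum_i (n_i - 1)
nu = ((7 - 1) + (15 - 1) + (15 - 1) + (10 - 1) + (10 - 1))
nu = 6 + 14 + 14 + 9 + 9
nu = 52

52


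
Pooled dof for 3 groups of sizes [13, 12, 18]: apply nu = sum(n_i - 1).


nu = sum_i (n_i - 1)
nu = ((13 - 1) + (12 - 1) + (18 - 1))
nu = 12 + 11 + 17
nu = 40

40


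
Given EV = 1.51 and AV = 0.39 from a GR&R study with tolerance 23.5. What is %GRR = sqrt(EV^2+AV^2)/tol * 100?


GRR = sqrt(EV^2 + AV^2) = sqrt(1.51^2 + 0.39^2) = 1.5595512
%GRR = GRR / tol * 100 = 1.5595512 / 23.5 * 100
%GRR = 6.6364

6.6364


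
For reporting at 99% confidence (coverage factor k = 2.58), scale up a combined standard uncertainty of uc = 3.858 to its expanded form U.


U = k * uc
U = 2.58 * 3.858
U = 9.9536

9.9536


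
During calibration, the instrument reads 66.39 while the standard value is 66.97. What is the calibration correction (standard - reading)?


Correction = standard - reading
= 66.97 - 66.39
= 0.5800

0.5800


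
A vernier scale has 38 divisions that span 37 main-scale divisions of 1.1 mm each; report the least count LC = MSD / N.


LC = MSD / n_div
= 1.1 / 38
= 0.0289

0.0289


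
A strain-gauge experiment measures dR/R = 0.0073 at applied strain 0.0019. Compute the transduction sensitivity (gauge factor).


GF = (dR/R) / epsilon
= 0.0073 / 0.0019
= 3.8421

3.8421


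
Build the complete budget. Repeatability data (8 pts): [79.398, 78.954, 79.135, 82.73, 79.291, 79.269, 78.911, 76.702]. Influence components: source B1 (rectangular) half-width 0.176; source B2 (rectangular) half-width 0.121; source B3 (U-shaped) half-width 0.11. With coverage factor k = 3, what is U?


mean = (79.398 + 78.954 + 79.135 + 82.73 + 79.291 + 79.269 + 78.911 + 76.702) / 8 = 79.29875
s = sqrt(sum((x - mean)^2)/(n-1)) = 1.6398345
u_A = s / sqrt(n) = 1.6398345 / sqrt(8) = 0.57976905
u_B1 = 0.176 / sqrt(3) = 0.10161365
u_B2 = 0.121 / sqrt(3) = 0.069859383
u_B3 = 0.11 / sqrt(2) = 0.077781746
uc = sqrt(0.57976905^2 + 0.10161365^2 + 0.069859383^2 + 0.077781746^2) = 0.59781922
U = k * uc = 3 * 0.59781922
U = 1.7935

1.7935


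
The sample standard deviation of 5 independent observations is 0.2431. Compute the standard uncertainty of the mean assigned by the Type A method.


u_A = s / sqrt(n)
u_A = 0.2431 / sqrt(5)
u_A = 0.2431 / 2.236068
u_A = 0.1087

0.1087


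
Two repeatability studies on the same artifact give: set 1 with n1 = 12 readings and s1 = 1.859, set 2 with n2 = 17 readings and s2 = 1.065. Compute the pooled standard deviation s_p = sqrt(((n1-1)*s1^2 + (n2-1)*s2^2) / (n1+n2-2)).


s_p = sqrt(((n1-1)*s1^2 + (n2-1)*s2^2) / (n1+n2-2))
numerator = (12-1)*1.859^2 + (17-1)*1.065^2 = 38.014691 + 18.1476 = 56.162291
denominator = 12 + 17 - 2 = 27
s_p^2 = 56.162291 / 27 = 2.0800849
s_p = sqrt(2.0800849) = 1.4422

1.4422


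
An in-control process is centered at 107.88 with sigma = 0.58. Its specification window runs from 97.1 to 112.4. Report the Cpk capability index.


Cpu = (USL - mean) / (3*sigma) = (112.4 - 107.88) / (3*0.58) = 2.5977
Cpl = (mean - LSL) / (3*sigma) = (107.88 - 97.1) / (3*0.58) = 6.1954
Cpk = min(Cpu, Cpl) = 2.5977

2.5977


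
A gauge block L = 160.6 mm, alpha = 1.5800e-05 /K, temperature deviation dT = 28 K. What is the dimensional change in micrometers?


dL = L * alpha * dT
= 160.6 * 1.5800e-05 * 28
= 0.0710494 mm
dL_um = 0.0710494 * 1000 = 71.0494 um

71.0494


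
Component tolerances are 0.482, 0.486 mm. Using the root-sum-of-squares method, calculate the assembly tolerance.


RSS = sqrt(0.482^2 + 0.486^2)
= sqrt(0.46852)
= 0.6845

0.6845


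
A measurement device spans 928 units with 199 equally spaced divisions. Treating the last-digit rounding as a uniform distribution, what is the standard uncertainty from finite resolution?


resolution = range / divisions
resolution = 928 / 199 = 4.6633166
u_res = resolution / (2*sqrt(3))
u_res = 4.6633166 / 3.4641016
u_res = 1.3462

1.3462


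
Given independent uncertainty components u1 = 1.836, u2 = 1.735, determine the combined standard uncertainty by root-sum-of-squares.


uc = sqrt(1.836^2 + 1.735^2)
uc = sqrt(6.381121)
uc = 2.5261

2.5261


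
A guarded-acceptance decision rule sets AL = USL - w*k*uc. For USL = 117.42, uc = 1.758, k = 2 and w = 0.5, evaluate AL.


U = k * uc = 2 * 1.758 = 3.516
guard band g = w * U = 0.5 * 3.516 = 1.758
AL = USL - g = 117.42 - 1.758
AL = 115.6620

115.6620


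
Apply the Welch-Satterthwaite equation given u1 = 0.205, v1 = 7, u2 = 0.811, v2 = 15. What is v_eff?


uc = sqrt(u1^2 + u2^2) = sqrt(0.205^2 + 0.811^2) = 0.83650822
v_eff = uc^4 / (u1^4/v1 + u2^4/v2)
= 0.83650822^4 / (0.205^4/7 + 0.811^4/15)
= 0.48964447 / 0.029092094
v_eff = 16.8308

16.8308


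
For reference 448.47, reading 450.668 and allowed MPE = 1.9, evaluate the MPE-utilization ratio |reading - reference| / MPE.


e = indication - reference = 450.668 - 448.47 = 2.1980
|e| = 2.1980
ratio = |e| / MPE = 2.1980 / 1.9
ratio = 1.1568

1.1568


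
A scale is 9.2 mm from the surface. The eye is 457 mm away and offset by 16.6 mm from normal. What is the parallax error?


error = h * offset / d
= 9.2 * 16.6 / 457
= 0.3342

0.3342


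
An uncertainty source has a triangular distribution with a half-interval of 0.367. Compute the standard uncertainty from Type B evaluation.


u_B = half_width / sqrt(6)
u_B = 0.367 / 2.4494897
u_B = 0.1498

0.1498


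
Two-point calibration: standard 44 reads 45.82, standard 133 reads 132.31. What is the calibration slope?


slope = (y2 - y1) / (x2 - x1)
= (132.31 - 45.82) / (133 - 44)
= 86.4900 / 89
= 0.9718

0.9718


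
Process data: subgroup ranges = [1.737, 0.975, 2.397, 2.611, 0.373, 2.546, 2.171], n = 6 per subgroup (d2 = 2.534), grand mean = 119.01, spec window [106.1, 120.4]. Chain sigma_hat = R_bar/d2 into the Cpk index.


R_bar = (1.737 + 0.975 + 2.397 + 2.611 + 0.373 + 2.546 + 2.171) / 7 = 1.83
sigma = R_bar / d2 = 1.83 / 2.534 = 0.72217837
Cp = (USL - LSL)/(6*sigma) = (120.4 - 106.1)/(6*0.72217837) = 3.3002
Cpu = (120.4 - 119.01)/(3*0.72217837) = 0.6416
Cpl = (119.01 - 106.1)/(3*0.72217837) = 5.9588
Cpk = min(Cpu, Cpl) = 0.6416

0.6416


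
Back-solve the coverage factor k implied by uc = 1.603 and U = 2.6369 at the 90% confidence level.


k = U / uc
k = 2.6369 / 1.603
k = 1.645

1.645


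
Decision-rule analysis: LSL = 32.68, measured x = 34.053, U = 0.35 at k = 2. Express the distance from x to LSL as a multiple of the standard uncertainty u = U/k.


u = U / k = 0.35 / 2 = 0.175
margin = |LSL - x| = |32.68 - 34.053| = 1.373
z = margin / u = 1.373 / 0.175
z = 7.8457

7.8457
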